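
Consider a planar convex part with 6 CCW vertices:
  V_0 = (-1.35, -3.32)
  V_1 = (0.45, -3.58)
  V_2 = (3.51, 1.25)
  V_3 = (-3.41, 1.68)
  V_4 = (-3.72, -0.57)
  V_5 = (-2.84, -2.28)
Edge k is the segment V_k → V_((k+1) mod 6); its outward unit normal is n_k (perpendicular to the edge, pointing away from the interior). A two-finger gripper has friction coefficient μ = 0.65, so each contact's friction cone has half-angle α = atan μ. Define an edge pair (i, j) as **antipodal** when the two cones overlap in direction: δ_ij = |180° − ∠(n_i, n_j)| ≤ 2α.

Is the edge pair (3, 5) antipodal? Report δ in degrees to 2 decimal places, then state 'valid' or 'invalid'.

δ = 117.07°, invalid

α = atan 0.65 = 33.02°;  2α = 66.05°
edge 3: e_3 = (-0.31, -2.25);  n_3 = (-0.9906, +0.1365)
edge 5: e_5 = (+1.49, -1.04);  n_5 = (-0.5724, -0.8200)
∠(n_3, n_5) = 62.93°
δ = |180° − 62.93°| = 117.07°
117.07° > 2α = 66.05°  →  invalid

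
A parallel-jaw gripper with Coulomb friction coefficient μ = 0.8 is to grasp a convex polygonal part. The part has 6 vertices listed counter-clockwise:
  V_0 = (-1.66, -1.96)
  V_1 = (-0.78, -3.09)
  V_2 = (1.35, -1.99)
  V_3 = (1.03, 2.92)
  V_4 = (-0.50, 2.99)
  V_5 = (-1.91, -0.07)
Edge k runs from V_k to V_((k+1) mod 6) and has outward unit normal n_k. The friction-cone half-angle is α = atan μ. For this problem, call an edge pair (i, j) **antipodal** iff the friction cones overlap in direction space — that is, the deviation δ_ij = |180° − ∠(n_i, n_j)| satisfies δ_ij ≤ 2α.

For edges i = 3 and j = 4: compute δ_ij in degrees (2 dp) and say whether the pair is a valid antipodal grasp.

δ = 112.12°, invalid

α = atan 0.8 = 38.66°;  2α = 77.32°
edge 3: e_3 = (-1.53, +0.07);  n_3 = (+0.0457, +0.9990)
edge 4: e_4 = (-1.41, -3.06);  n_4 = (-0.9082, +0.4185)
∠(n_3, n_4) = 67.88°
δ = |180° − 67.88°| = 112.12°
112.12° > 2α = 77.32°  →  invalid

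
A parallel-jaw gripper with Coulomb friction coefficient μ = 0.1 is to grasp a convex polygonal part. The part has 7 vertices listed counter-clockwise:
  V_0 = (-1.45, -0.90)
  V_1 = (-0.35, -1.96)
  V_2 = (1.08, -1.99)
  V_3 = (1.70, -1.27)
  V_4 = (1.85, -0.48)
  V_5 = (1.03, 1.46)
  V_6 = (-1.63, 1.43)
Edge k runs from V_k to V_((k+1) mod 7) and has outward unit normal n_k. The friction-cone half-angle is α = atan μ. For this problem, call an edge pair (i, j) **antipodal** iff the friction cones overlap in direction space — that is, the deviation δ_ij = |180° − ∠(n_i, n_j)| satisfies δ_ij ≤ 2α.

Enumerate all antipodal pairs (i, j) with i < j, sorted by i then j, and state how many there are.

count = 1; pairs: (1,5)

α = atan 0.1 = 5.71°;  2α = 11.42°
n_0 = (-0.6939, -0.7201)
n_1 = (-0.0210, -0.9998)
n_2 = (+0.7578, -0.6525)
n_3 = (+0.9824, -0.1865)
n_4 = (+0.9211, +0.3893)
n_5 = (-0.0113, +0.9999)
n_6 = (-0.9970, -0.0770)
  (0,1): δ = 137.26°  ·
  (0,2): δ = 86.79°  ·
  (0,3): δ = 56.81°  ·
  (0,4): δ = 23.15°  ·
  (0,5): δ = 44.59°  ·
  (0,6): δ = 138.36°  ·
  (1,2): δ = 129.53°  ·
  (1,3): δ = 99.55°  ·
  (1,4): δ = 65.89°  ·
  (1,5): δ = 1.85°  ✓
  (1,6): δ = 95.62°  ·
  (2,3): δ = 150.02°  ·
  (2,4): δ = 116.36°  ·
  (2,5): δ = 48.62°  ·
  (2,6): δ = 45.15°  ·
  (3,4): δ = 146.34°  ·
  (3,5): δ = 78.60°  ·
  (3,6): δ = 15.17°  ·
  (4,5): δ = 112.27°  ·
  (4,6): δ = 18.50°  ·
  (5,6): δ = 86.23°  ·
antipodal pairs: 1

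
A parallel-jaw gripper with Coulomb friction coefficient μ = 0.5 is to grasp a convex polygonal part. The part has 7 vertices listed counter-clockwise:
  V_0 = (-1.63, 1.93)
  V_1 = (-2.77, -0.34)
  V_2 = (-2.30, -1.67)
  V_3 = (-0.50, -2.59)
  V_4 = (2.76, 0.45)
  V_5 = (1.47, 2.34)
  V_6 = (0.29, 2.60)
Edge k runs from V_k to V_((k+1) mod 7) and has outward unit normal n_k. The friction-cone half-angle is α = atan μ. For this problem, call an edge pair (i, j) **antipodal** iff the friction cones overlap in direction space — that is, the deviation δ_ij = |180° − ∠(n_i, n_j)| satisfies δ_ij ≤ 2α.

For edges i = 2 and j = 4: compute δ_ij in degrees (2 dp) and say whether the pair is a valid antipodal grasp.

δ = 28.61°, valid

α = atan 0.5 = 26.57°;  2α = 53.13°
edge 2: e_2 = (+1.80, -0.92);  n_2 = (-0.4551, -0.8904)
edge 4: e_4 = (-1.29, +1.89);  n_4 = (+0.8259, +0.5637)
∠(n_2, n_4) = 151.39°
δ = |180° − 151.39°| = 28.61°
28.61° ≤ 2α = 53.13°  →  valid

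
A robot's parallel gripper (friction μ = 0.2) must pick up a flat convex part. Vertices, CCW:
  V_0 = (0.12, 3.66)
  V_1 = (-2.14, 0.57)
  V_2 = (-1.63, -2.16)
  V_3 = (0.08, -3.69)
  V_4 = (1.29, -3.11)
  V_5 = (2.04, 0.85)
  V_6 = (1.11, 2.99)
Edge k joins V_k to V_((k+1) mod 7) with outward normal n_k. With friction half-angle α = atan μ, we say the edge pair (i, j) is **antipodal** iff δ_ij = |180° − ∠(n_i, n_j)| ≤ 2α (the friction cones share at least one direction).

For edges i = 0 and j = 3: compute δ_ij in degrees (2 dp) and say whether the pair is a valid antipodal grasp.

α = atan 0.2 = 11.31°;  2α = 22.62°
edge 0: e_0 = (-2.26, -3.09);  n_0 = (-0.8072, +0.5903)
edge 3: e_3 = (+1.21, +0.58);  n_3 = (+0.4322, -0.9018)
∠(n_0, n_3) = 151.79°
δ = |180° − 151.79°| = 28.21°
28.21° > 2α = 22.62°  →  invalid

δ = 28.21°, invalid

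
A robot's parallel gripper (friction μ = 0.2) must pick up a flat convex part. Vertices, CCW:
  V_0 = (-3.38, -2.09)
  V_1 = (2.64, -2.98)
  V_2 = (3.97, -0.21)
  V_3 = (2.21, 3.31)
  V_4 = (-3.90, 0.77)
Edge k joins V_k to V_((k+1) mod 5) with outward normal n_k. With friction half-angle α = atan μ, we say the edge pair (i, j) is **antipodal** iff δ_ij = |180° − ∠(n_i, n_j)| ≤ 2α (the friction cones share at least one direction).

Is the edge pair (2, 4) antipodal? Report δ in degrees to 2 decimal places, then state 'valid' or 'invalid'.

α = atan 0.2 = 11.31°;  2α = 22.62°
edge 2: e_2 = (-1.76, +3.52);  n_2 = (+0.8944, +0.4472)
edge 4: e_4 = (+0.52, -2.86);  n_4 = (-0.9839, -0.1789)
∠(n_2, n_4) = 163.74°
δ = |180° − 163.74°| = 16.26°
16.26° ≤ 2α = 22.62°  →  valid

δ = 16.26°, valid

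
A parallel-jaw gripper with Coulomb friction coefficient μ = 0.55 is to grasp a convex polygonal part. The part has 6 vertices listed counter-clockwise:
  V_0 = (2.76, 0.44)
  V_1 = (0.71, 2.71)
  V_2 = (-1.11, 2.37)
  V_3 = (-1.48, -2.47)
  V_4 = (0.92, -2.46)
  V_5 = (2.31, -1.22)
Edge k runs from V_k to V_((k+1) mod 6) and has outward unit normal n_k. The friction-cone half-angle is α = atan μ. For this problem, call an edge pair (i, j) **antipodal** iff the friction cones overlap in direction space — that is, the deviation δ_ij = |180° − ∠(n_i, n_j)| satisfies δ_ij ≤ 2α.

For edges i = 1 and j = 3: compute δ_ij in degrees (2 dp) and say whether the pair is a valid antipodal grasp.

δ = 10.34°, valid

α = atan 0.55 = 28.81°;  2α = 57.62°
edge 1: e_1 = (-1.82, -0.34);  n_1 = (-0.1836, +0.9830)
edge 3: e_3 = (+2.40, +0.01);  n_3 = (+0.0042, -1.0000)
∠(n_1, n_3) = 169.66°
δ = |180° − 169.66°| = 10.34°
10.34° ≤ 2α = 57.62°  →  valid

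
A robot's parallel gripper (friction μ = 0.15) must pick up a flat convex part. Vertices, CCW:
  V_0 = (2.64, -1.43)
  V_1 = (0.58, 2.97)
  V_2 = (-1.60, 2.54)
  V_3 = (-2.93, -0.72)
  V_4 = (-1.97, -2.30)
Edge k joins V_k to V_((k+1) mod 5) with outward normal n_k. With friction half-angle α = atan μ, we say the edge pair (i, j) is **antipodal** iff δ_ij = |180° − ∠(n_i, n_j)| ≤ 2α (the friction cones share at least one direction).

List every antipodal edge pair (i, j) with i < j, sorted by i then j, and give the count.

count = 2; pairs: (0,3), (1,4)

α = atan 0.15 = 8.53°;  2α = 17.06°
n_0 = (+0.9057, +0.4240)
n_1 = (-0.1935, +0.9811)
n_2 = (-0.9259, +0.3777)
n_3 = (-0.8546, -0.5193)
n_4 = (+0.1854, -0.9827)
  (0,1): δ = 103.93°  ·
  (0,2): δ = 47.28°  ·
  (0,3): δ = 6.19°  ✓
  (0,4): δ = 75.60°  ·
  (1,2): δ = 123.35°  ·
  (1,3): δ = 69.88°  ·
  (1,4): δ = 0.47°  ✓
  (2,3): δ = 126.52°  ·
  (2,4): δ = 57.12°  ·
  (3,4): δ = 110.60°  ·
antipodal pairs: 2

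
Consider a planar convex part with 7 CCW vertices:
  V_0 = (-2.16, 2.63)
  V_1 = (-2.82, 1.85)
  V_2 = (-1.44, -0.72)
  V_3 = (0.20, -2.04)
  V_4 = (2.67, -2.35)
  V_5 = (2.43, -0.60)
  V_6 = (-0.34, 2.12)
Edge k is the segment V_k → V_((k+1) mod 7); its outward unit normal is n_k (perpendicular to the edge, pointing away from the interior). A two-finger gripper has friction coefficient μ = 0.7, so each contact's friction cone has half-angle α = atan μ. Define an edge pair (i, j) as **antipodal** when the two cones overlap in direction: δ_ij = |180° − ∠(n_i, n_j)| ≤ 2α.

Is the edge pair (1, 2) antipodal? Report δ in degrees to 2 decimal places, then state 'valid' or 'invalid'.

δ = 157.06°, invalid

α = atan 0.7 = 34.99°;  2α = 69.98°
edge 1: e_1 = (+1.38, -2.57);  n_1 = (-0.8810, -0.4731)
edge 2: e_2 = (+1.64, -1.32);  n_2 = (-0.6270, -0.7790)
∠(n_1, n_2) = 22.94°
δ = |180° − 22.94°| = 157.06°
157.06° > 2α = 69.98°  →  invalid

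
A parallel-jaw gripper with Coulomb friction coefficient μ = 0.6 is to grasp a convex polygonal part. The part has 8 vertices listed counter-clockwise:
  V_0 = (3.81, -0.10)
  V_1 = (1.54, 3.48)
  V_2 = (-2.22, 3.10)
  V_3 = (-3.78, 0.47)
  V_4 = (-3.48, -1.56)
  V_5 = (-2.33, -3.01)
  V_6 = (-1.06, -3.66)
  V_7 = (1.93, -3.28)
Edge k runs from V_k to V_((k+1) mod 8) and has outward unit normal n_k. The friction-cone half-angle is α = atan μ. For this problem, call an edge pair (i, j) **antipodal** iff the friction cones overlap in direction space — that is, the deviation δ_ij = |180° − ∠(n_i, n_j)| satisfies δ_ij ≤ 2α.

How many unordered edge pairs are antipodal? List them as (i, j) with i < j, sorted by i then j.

α = atan 0.6 = 30.96°;  2α = 61.93°
n_0 = (+0.8445, +0.5355)
n_1 = (-0.1006, +0.9949)
n_2 = (-0.8601, +0.5102)
n_3 = (-0.9893, -0.1462)
n_4 = (-0.7835, -0.6214)
n_5 = (-0.4556, -0.8902)
n_6 = (+0.1261, -0.9920)
n_7 = (+0.8608, -0.5089)
  (0,1): δ = 116.61°  ·
  (0,2): δ = 63.05°  ·
  (0,3): δ = 23.97°  ✓
  (0,4): δ = 6.04°  ✓
  (0,5): δ = 30.52°  ✓
  (0,6): δ = 64.87°  ·
  (0,7): δ = 117.03°  ·
  (1,2): δ = 126.45°  ·
  (1,3): δ = 87.36°  ·
  (1,4): δ = 57.35°  ✓
  (1,5): δ = 32.87°  ✓
  (1,6): δ = 1.47°  ✓
  (1,7): δ = 53.64°  ✓
  (2,3): δ = 140.92°  ·
  (2,4): δ = 110.91°  ·
  (2,5): δ = 86.43°  ·
  (2,6): δ = 52.08°  ✓
  (2,7): δ = 0.08°  ✓
  (3,4): δ = 149.99°  ·
  (3,5): δ = 125.51°  ·
  (3,6): δ = 91.16°  ·
  (3,7): δ = 39.00°  ✓
  (4,5): δ = 155.52°  ·
  (4,6): δ = 121.18°  ·
  (4,7): δ = 69.01°  ·
  (5,6): δ = 145.65°  ·
  (5,7): δ = 93.49°  ·
  (6,7): δ = 127.83°  ·
antipodal pairs: 10

count = 10; pairs: (0,3), (0,4), (0,5), (1,4), (1,5), (1,6), (1,7), (2,6), (2,7), (3,7)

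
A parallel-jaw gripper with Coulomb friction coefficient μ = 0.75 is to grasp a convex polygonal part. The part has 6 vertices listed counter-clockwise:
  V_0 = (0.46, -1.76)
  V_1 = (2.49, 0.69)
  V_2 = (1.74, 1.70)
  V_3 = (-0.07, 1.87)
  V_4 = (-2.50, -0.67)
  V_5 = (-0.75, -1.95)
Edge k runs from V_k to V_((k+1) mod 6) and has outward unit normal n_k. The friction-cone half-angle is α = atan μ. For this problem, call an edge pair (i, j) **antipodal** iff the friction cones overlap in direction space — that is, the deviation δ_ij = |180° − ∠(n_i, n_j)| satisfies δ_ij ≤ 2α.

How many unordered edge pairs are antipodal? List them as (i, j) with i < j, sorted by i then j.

count = 7; pairs: (0,2), (0,3), (1,4), (1,5), (2,4), (2,5), (3,5)

α = atan 0.75 = 36.87°;  2α = 73.74°
n_0 = (+0.7700, -0.6380)
n_1 = (+0.8029, +0.5962)
n_2 = (+0.0935, +0.9956)
n_3 = (-0.7226, +0.6913)
n_4 = (-0.5904, -0.8071)
n_5 = (+0.1551, -0.9879)
  (0,1): δ = 103.76°  ·
  (0,2): δ = 55.72°  ✓
  (0,3): δ = 4.09°  ✓
  (0,4): δ = 93.46°  ·
  (0,5): δ = 138.57°  ·
  (1,2): δ = 131.96°  ·
  (1,3): δ = 80.33°  ·
  (1,4): δ = 17.22°  ✓
  (1,5): δ = 62.33°  ✓
  (2,3): δ = 128.37°  ·
  (2,4): δ = 30.82°  ✓
  (2,5): δ = 14.29°  ✓
  (3,4): δ = 82.45°  ·
  (3,5): δ = 37.34°  ✓
  (4,5): δ = 134.89°  ·
antipodal pairs: 7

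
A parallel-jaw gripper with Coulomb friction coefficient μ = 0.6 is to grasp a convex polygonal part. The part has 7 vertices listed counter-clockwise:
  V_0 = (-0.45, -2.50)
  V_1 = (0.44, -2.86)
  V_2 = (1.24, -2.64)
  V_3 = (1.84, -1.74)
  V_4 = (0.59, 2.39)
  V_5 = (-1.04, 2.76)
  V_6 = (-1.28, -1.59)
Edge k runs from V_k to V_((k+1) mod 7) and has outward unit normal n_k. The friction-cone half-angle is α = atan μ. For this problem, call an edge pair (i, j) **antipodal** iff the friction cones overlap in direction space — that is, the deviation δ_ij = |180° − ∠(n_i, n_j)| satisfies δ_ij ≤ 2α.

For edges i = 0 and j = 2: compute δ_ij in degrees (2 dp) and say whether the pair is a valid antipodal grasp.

δ = 101.67°, invalid

α = atan 0.6 = 30.96°;  2α = 61.93°
edge 0: e_0 = (+0.89, -0.36);  n_0 = (-0.3750, -0.9270)
edge 2: e_2 = (+0.60, +0.90);  n_2 = (+0.8321, -0.5547)
∠(n_0, n_2) = 78.33°
δ = |180° − 78.33°| = 101.67°
101.67° > 2α = 61.93°  →  invalid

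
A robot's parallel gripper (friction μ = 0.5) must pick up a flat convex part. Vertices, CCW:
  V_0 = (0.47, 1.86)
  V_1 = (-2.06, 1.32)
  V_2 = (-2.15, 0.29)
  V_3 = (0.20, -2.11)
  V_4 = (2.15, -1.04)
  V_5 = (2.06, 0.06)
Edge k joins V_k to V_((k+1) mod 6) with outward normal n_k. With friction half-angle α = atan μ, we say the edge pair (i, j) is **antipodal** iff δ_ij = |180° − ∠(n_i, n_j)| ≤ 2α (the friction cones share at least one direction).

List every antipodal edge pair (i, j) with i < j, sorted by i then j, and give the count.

count = 5; pairs: (0,3), (1,4), (1,5), (2,4), (2,5)

α = atan 0.5 = 26.57°;  2α = 53.13°
n_0 = (-0.2087, +0.9780)
n_1 = (-0.9962, +0.0870)
n_2 = (-0.7145, -0.6996)
n_3 = (+0.4811, -0.8767)
n_4 = (+0.9967, +0.0815)
n_5 = (+0.7495, +0.6620)
  (0,1): δ = 107.04°  ·
  (0,2): δ = 57.65°  ·
  (0,3): δ = 16.71°  ✓
  (0,4): δ = 82.63°  ·
  (0,5): δ = 119.41°  ·
  (1,2): δ = 130.61°  ·
  (1,3): δ = 56.25°  ·
  (1,4): δ = 9.67°  ✓
  (1,5): δ = 46.45°  ✓
  (2,3): δ = 105.64°  ·
  (2,4): δ = 39.72°  ✓
  (2,5): δ = 2.94°  ✓
  (3,4): δ = 114.08°  ·
  (3,5): δ = 77.30°  ·
  (4,5): δ = 143.22°  ·
antipodal pairs: 5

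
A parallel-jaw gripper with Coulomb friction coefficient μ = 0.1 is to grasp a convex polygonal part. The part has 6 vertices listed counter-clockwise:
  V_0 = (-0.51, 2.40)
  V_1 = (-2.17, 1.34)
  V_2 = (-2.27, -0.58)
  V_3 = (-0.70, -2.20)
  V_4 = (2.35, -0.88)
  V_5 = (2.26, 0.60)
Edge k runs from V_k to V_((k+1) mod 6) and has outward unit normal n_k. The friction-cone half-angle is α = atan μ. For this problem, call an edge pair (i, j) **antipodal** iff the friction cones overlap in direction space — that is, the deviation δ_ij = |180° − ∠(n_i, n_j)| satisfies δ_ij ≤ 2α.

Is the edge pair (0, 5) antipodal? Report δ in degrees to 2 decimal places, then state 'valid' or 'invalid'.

α = atan 0.1 = 5.71°;  2α = 11.42°
edge 0: e_0 = (-1.66, -1.06);  n_0 = (-0.5382, +0.8428)
edge 5: e_5 = (-2.77, +1.80);  n_5 = (+0.5449, +0.8385)
∠(n_0, n_5) = 65.58°
δ = |180° − 65.58°| = 114.42°
114.42° > 2α = 11.42°  →  invalid

δ = 114.42°, invalid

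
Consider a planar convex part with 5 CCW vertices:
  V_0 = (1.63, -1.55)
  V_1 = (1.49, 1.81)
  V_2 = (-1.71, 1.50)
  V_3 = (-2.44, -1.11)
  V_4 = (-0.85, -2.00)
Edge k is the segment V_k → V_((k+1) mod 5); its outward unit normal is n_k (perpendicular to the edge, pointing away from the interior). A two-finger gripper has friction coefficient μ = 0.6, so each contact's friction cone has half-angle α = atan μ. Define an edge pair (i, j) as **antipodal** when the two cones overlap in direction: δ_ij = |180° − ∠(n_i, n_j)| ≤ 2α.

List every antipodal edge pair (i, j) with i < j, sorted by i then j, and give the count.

α = atan 0.6 = 30.96°;  2α = 61.93°
n_0 = (+0.9991, +0.0416)
n_1 = (-0.0964, +0.9953)
n_2 = (-0.9630, +0.2694)
n_3 = (-0.4884, -0.8726)
n_4 = (+0.1785, -0.9839)
  (0,1): δ = 86.85°  ·
  (0,2): δ = 18.01°  ✓
  (0,3): δ = 58.38°  ✓
  (0,4): δ = 97.90°  ·
  (1,2): δ = 111.16°  ·
  (1,3): δ = 34.77°  ✓
  (1,4): δ = 4.75°  ✓
  (2,3): δ = 103.61°  ·
  (2,4): δ = 64.09°  ·
  (3,4): δ = 140.48°  ·
antipodal pairs: 4

count = 4; pairs: (0,2), (0,3), (1,3), (1,4)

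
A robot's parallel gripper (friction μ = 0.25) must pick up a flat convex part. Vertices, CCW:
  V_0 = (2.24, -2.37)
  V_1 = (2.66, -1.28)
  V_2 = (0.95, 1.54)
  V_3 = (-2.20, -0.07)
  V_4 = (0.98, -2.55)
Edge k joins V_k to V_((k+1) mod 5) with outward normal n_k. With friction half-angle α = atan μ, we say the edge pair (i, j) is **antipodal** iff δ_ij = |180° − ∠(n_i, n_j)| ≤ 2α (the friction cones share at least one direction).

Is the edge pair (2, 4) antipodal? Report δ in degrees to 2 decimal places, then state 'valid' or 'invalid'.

δ = 18.94°, valid

α = atan 0.25 = 14.04°;  2α = 28.07°
edge 2: e_2 = (-3.15, -1.61);  n_2 = (-0.4551, +0.8904)
edge 4: e_4 = (+1.26, +0.18);  n_4 = (+0.1414, -0.9899)
∠(n_2, n_4) = 161.06°
δ = |180° − 161.06°| = 18.94°
18.94° ≤ 2α = 28.07°  →  valid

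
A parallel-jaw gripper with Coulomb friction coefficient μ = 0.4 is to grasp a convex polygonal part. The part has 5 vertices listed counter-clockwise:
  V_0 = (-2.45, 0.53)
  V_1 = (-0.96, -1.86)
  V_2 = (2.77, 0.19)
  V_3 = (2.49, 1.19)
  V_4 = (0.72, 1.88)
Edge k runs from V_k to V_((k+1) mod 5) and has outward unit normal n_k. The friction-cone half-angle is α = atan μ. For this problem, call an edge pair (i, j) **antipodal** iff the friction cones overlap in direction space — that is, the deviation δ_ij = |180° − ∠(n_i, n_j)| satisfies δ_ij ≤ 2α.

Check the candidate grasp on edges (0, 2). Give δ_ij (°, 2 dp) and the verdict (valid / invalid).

δ = 16.30°, valid

α = atan 0.4 = 21.80°;  2α = 43.60°
edge 0: e_0 = (+1.49, -2.39);  n_0 = (-0.8486, -0.5290)
edge 2: e_2 = (-0.28, +1.00);  n_2 = (+0.9630, +0.2696)
∠(n_0, n_2) = 163.70°
δ = |180° − 163.70°| = 16.30°
16.30° ≤ 2α = 43.60°  →  valid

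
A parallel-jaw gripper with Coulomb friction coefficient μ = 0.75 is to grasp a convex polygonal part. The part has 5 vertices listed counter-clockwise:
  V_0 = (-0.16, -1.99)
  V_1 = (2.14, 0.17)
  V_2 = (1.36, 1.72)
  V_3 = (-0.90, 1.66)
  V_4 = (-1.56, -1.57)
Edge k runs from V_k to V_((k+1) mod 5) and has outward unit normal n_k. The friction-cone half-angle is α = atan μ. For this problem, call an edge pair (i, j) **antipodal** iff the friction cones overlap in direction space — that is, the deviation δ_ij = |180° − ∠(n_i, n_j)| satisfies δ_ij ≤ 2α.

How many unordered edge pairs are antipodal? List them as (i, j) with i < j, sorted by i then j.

count = 5; pairs: (0,2), (0,3), (1,3), (1,4), (2,4)

α = atan 0.75 = 36.87°;  2α = 73.74°
n_0 = (+0.6846, -0.7289)
n_1 = (+0.8933, +0.4495)
n_2 = (-0.0265, +0.9996)
n_3 = (-0.9798, +0.2002)
n_4 = (-0.2873, -0.9578)
  (0,1): δ = 106.49°  ·
  (0,2): δ = 41.68°  ✓
  (0,3): δ = 35.25°  ✓
  (0,4): δ = 120.10°  ·
  (1,2): δ = 115.19°  ·
  (1,3): δ = 38.26°  ✓
  (1,4): δ = 46.59°  ✓
  (2,3): δ = 103.07°  ·
  (2,4): δ = 18.22°  ✓
  (3,4): δ = 95.15°  ·
antipodal pairs: 5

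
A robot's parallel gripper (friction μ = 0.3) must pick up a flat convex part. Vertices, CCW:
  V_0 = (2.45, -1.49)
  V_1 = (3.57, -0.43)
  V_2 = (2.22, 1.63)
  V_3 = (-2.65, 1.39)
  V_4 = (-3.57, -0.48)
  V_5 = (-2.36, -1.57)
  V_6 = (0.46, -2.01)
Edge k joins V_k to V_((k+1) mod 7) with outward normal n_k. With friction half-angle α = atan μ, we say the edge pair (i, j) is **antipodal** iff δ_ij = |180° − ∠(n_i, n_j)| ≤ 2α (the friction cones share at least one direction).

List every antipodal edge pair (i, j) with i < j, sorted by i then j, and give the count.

α = atan 0.3 = 16.70°;  2α = 33.40°
n_0 = (+0.6874, -0.7263)
n_1 = (+0.8364, +0.5481)
n_2 = (-0.0492, +0.9988)
n_3 = (-0.8973, +0.4414)
n_4 = (-0.6693, -0.7430)
n_5 = (-0.1542, -0.9880)
n_6 = (+0.2528, -0.9675)
  (0,1): δ = 100.19°  ·
  (0,2): δ = 40.60°  ·
  (0,3): δ = 20.38°  ✓
  (0,4): δ = 94.56°  ·
  (0,5): δ = 127.71°  ·
  (0,6): δ = 151.22°  ·
  (1,2): δ = 120.42°  ·
  (1,3): δ = 59.43°  ·
  (1,4): δ = 14.75°  ✓
  (1,5): δ = 47.89°  ·
  (1,6): δ = 71.41°  ·
  (2,3): δ = 119.02°  ·
  (2,4): δ = 44.83°  ·
  (2,5): δ = 11.69°  ✓
  (2,6): δ = 11.82°  ✓
  (3,4): δ = 105.82°  ·
  (3,5): δ = 72.67°  ·
  (3,6): δ = 49.16°  ·
  (4,5): δ = 146.85°  ·
  (4,6): δ = 123.34°  ·
  (5,6): δ = 156.49°  ·
antipodal pairs: 4

count = 4; pairs: (0,3), (1,4), (2,5), (2,6)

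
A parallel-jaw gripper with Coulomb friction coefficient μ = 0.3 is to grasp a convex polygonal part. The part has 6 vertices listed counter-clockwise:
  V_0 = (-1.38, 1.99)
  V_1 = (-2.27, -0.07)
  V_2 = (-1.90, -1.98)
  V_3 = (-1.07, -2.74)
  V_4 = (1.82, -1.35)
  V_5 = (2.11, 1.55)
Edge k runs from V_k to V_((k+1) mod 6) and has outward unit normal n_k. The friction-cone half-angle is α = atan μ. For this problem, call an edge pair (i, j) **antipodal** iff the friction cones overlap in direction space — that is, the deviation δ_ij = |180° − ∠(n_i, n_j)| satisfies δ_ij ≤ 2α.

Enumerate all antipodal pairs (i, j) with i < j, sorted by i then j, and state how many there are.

count = 3; pairs: (0,4), (1,4), (3,5)

α = atan 0.3 = 16.70°;  2α = 33.40°
n_0 = (-0.9180, +0.3966)
n_1 = (-0.9817, -0.1902)
n_2 = (-0.6753, -0.7375)
n_3 = (+0.4334, -0.9012)
n_4 = (+0.9950, -0.0995)
n_5 = (+0.1251, +0.9921)
  (0,1): δ = 145.67°  ·
  (0,2): δ = 109.11°  ·
  (0,3): δ = 40.95°  ·
  (0,4): δ = 17.66°  ✓
  (0,5): δ = 106.18°  ·
  (1,2): δ = 143.44°  ·
  (1,3): δ = 75.28°  ·
  (1,4): δ = 16.67°  ✓
  (1,5): δ = 71.85°  ·
  (2,3): δ = 111.83°  ·
  (2,4): δ = 53.23°  ·
  (2,5): δ = 35.29°  ·
  (3,4): δ = 121.40°  ·
  (3,5): δ = 32.87°  ✓
  (4,5): δ = 91.48°  ·
antipodal pairs: 3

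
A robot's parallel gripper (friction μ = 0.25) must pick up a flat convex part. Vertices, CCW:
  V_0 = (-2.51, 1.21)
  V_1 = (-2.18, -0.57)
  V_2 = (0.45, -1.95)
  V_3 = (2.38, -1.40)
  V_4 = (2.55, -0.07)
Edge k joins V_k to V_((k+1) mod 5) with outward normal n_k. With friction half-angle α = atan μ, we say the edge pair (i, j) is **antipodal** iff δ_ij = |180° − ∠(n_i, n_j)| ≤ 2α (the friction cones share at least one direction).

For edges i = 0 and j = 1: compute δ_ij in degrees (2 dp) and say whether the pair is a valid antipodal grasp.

δ = 128.19°, invalid

α = atan 0.25 = 14.04°;  2α = 28.07°
edge 0: e_0 = (+0.33, -1.78);  n_0 = (-0.9832, -0.1823)
edge 1: e_1 = (+2.63, -1.38);  n_1 = (-0.4646, -0.8855)
∠(n_0, n_1) = 51.81°
δ = |180° − 51.81°| = 128.19°
128.19° > 2α = 28.07°  →  invalid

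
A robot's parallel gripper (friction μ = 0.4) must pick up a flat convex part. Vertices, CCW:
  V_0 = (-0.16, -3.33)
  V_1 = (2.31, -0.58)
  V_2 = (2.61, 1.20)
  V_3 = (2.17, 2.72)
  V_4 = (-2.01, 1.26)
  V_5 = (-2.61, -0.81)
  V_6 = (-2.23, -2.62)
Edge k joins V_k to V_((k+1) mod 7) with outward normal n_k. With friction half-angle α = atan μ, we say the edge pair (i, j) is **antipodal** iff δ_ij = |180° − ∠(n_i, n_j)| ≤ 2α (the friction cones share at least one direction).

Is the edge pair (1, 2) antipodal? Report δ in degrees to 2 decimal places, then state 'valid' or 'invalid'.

δ = 154.29°, invalid

α = atan 0.4 = 21.80°;  2α = 43.60°
edge 1: e_1 = (+0.30, +1.78);  n_1 = (+0.9861, -0.1662)
edge 2: e_2 = (-0.44, +1.52);  n_2 = (+0.9606, +0.2781)
∠(n_1, n_2) = 25.71°
δ = |180° − 25.71°| = 154.29°
154.29° > 2α = 43.60°  →  invalid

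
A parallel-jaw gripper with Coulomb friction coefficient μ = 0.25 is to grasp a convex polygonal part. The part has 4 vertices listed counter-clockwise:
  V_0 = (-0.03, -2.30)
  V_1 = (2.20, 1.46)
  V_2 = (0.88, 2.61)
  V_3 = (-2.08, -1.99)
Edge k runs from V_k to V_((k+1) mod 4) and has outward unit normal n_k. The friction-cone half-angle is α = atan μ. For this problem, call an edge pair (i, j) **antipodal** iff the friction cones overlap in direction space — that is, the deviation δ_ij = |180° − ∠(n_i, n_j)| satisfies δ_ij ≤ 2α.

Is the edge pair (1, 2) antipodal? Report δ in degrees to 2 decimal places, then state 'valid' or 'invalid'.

δ = 81.70°, invalid

α = atan 0.25 = 14.04°;  2α = 28.07°
edge 1: e_1 = (-1.32, +1.15);  n_1 = (+0.6569, +0.7540)
edge 2: e_2 = (-2.96, -4.60);  n_2 = (-0.8409, +0.5411)
∠(n_1, n_2) = 98.30°
δ = |180° − 98.30°| = 81.70°
81.70° > 2α = 28.07°  →  invalid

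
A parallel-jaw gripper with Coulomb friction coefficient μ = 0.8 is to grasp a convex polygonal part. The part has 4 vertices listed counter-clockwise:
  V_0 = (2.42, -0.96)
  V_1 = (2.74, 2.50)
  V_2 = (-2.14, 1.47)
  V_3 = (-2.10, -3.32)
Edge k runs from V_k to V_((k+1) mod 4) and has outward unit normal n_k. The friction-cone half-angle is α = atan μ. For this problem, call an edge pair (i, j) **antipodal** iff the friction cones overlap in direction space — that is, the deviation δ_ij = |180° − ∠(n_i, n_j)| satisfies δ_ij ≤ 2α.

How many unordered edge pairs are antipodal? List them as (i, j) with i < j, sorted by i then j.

α = atan 0.8 = 38.66°;  2α = 77.32°
n_0 = (+0.9958, -0.0921)
n_1 = (-0.2065, +0.9784)
n_2 = (-1.0000, -0.0084)
n_3 = (+0.4628, -0.8864)
  (0,1): δ = 72.80°  ✓
  (0,2): δ = 5.76°  ✓
  (0,3): δ = 122.85°  ·
  (1,2): δ = 101.44°  ·
  (1,3): δ = 15.65°  ✓
  (2,3): δ = 62.91°  ✓
antipodal pairs: 4

count = 4; pairs: (0,1), (0,2), (1,3), (2,3)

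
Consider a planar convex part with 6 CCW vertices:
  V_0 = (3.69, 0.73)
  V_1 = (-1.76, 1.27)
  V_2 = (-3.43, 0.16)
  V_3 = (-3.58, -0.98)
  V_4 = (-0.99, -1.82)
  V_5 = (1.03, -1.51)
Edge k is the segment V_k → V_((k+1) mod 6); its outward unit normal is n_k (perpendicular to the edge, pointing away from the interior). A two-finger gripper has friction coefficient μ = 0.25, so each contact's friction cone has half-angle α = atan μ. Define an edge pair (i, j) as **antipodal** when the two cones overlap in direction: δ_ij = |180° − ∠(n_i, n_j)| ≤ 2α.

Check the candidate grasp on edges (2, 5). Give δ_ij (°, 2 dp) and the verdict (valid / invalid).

α = atan 0.25 = 14.04°;  2α = 28.07°
edge 2: e_2 = (-0.15, -1.14);  n_2 = (-0.9915, +0.1305)
edge 5: e_5 = (+2.66, +2.24);  n_5 = (+0.6441, -0.7649)
∠(n_2, n_5) = 137.60°
δ = |180° − 137.60°| = 42.40°
42.40° > 2α = 28.07°  →  invalid

δ = 42.40°, invalid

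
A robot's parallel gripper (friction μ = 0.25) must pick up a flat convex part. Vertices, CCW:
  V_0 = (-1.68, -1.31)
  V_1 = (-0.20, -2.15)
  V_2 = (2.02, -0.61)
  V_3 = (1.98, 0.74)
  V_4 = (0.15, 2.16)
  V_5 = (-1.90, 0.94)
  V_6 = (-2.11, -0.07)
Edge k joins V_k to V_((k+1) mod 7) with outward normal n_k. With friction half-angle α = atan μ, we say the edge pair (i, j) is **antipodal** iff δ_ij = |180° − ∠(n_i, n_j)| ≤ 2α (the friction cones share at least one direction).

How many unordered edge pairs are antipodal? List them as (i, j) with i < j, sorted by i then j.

α = atan 0.25 = 14.04°;  2α = 28.07°
n_0 = (-0.4936, -0.8697)
n_1 = (+0.5700, -0.8217)
n_2 = (+0.9996, +0.0296)
n_3 = (+0.6130, +0.7900)
n_4 = (-0.5114, +0.8593)
n_5 = (-0.9791, +0.2036)
n_6 = (-0.9448, -0.3276)
  (0,1): δ = 115.67°  ·
  (0,2): δ = 58.73°  ·
  (0,3): δ = 8.23°  ✓
  (0,4): δ = 60.34°  ·
  (0,5): δ = 107.83°  ·
  (0,6): δ = 138.70°  ·
  (1,2): δ = 123.05°  ·
  (1,3): δ = 72.56°  ·
  (1,4): δ = 3.99°  ✓
  (1,5): δ = 43.51°  ·
  (1,6): δ = 74.38°  ·
  (2,3): δ = 129.51°  ·
  (2,4): δ = 60.94°  ·
  (2,5): δ = 13.44°  ✓
  (2,6): δ = 17.43°  ✓
  (3,4): δ = 111.43°  ·
  (3,5): δ = 63.94°  ·
  (3,6): δ = 33.06°  ·
  (4,5): δ = 132.50°  ·
  (4,6): δ = 101.63°  ·
  (5,6): δ = 149.13°  ·
antipodal pairs: 4

count = 4; pairs: (0,3), (1,4), (2,5), (2,6)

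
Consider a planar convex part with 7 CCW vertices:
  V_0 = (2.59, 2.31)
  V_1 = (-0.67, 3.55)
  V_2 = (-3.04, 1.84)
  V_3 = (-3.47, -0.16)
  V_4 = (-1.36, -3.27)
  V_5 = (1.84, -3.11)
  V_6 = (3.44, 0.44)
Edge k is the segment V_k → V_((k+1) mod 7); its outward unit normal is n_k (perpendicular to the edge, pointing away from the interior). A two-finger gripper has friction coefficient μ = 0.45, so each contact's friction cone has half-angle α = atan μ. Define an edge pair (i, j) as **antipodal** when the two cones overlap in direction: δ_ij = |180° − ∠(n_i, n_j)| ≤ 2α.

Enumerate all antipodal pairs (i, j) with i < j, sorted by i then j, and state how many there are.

α = atan 0.45 = 24.23°;  2α = 48.46°
n_0 = (+0.3555, +0.9347)
n_1 = (-0.5851, +0.8109)
n_2 = (-0.9777, +0.2102)
n_3 = (-0.8275, -0.5614)
n_4 = (+0.0499, -0.9988)
n_5 = (+0.9117, -0.4109)
n_6 = (+0.9104, +0.4138)
  (0,1): δ = 123.36°  ·
  (0,2): δ = 81.31°  ·
  (0,3): δ = 35.02°  ✓
  (0,4): δ = 23.69°  ✓
  (0,5): δ = 86.56°  ·
  (0,6): δ = 135.27°  ·
  (1,2): δ = 137.95°  ·
  (1,3): δ = 91.66°  ·
  (1,4): δ = 32.95°  ✓
  (1,5): δ = 29.93°  ✓
  (1,6): δ = 78.63°  ·
  (2,3): δ = 133.71°  ·
  (2,4): δ = 75.00°  ·
  (2,5): δ = 12.13°  ✓
  (2,6): δ = 36.58°  ✓
  (3,4): δ = 121.29°  ·
  (3,5): δ = 58.42°  ·
  (3,6): δ = 9.71°  ✓
  (4,5): δ = 117.12°  ·
  (4,6): δ = 68.42°  ·
  (5,6): δ = 131.29°  ·
antipodal pairs: 7

count = 7; pairs: (0,3), (0,4), (1,4), (1,5), (2,5), (2,6), (3,6)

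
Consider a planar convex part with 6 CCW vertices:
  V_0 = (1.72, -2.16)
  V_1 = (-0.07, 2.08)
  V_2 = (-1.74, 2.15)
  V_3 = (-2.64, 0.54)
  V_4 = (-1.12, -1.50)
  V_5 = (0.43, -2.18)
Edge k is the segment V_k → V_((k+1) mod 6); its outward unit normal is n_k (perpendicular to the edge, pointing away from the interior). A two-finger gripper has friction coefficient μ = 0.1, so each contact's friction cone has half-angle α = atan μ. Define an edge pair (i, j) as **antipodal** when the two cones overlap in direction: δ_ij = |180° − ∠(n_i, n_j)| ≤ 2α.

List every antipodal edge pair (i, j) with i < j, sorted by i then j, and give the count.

α = atan 0.1 = 5.71°;  2α = 11.42°
n_0 = (+0.9213, +0.3889)
n_1 = (+0.0419, +0.9991)
n_2 = (-0.8729, +0.4879)
n_3 = (-0.8019, -0.5975)
n_4 = (-0.4017, -0.9158)
n_5 = (+0.0155, -0.9999)
  (0,1): δ = 115.29°  ·
  (0,2): δ = 52.09°  ·
  (0,3): δ = 13.80°  ·
  (0,4): δ = 43.42°  ·
  (0,5): δ = 68.00°  ·
  (1,2): δ = 116.81°  ·
  (1,3): δ = 50.91°  ·
  (1,4): δ = 21.29°  ·
  (1,5): δ = 3.29°  ✓
  (2,3): δ = 114.10°  ·
  (2,4): δ = 84.48°  ·
  (2,5): δ = 59.91°  ·
  (3,4): δ = 150.38°  ·
  (3,5): δ = 125.80°  ·
  (4,5): δ = 155.42°  ·
antipodal pairs: 1

count = 1; pairs: (1,5)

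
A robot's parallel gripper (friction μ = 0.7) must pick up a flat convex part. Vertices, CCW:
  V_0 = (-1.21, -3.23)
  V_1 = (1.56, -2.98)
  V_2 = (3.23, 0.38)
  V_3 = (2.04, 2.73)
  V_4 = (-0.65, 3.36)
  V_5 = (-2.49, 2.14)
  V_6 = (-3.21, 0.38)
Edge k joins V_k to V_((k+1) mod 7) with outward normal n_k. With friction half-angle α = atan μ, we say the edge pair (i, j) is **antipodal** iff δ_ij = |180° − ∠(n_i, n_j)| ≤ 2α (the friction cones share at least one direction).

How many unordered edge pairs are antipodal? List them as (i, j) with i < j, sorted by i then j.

count = 10; pairs: (0,2), (0,3), (0,4), (0,5), (1,4), (1,5), (1,6), (2,5), (2,6), (3,6)

α = atan 0.7 = 34.99°;  2α = 69.98°
n_0 = (+0.0899, -0.9960)
n_1 = (+0.8955, -0.4451)
n_2 = (+0.8921, +0.4518)
n_3 = (+0.2280, +0.9737)
n_4 = (-0.5526, +0.8334)
n_5 = (-0.9255, +0.3786)
n_6 = (-0.8747, -0.4846)
  (0,1): δ = 121.59°  ·
  (0,2): δ = 68.30°  ✓
  (0,3): δ = 18.34°  ✓
  (0,4): δ = 28.39°  ✓
  (0,5): δ = 62.59°  ✓
  (0,6): δ = 113.83°  ·
  (1,2): δ = 126.71°  ·
  (1,3): δ = 76.75°  ·
  (1,4): δ = 30.03°  ✓
  (1,5): δ = 4.18°  ✓
  (1,6): δ = 55.42°  ✓
  (2,3): δ = 130.04°  ·
  (2,4): δ = 83.31°  ·
  (2,5): δ = 49.11°  ✓
  (2,6): δ = 2.13°  ✓
  (3,4): δ = 133.27°  ·
  (3,5): δ = 99.07°  ·
  (3,6): δ = 47.83°  ✓
  (4,5): δ = 145.80°  ·
  (4,6): δ = 94.56°  ·
  (5,6): δ = 128.76°  ·
antipodal pairs: 10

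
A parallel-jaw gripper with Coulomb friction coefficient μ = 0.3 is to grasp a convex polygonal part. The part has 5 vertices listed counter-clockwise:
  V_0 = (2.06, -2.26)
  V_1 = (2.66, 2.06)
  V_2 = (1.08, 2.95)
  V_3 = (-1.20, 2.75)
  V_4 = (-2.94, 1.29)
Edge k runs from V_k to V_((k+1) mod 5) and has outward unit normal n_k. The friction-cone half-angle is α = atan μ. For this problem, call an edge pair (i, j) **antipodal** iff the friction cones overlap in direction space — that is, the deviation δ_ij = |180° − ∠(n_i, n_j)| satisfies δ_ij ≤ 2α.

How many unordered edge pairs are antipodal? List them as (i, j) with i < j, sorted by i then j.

count = 1; pairs: (1,4)

α = atan 0.3 = 16.70°;  2α = 33.40°
n_0 = (+0.9905, -0.1376)
n_1 = (+0.4908, +0.8713)
n_2 = (-0.0874, +0.9962)
n_3 = (-0.6428, +0.7661)
n_4 = (-0.5789, -0.8154)
  (0,1): δ = 111.49°  ·
  (0,2): δ = 77.08°  ·
  (0,3): δ = 42.09°  ·
  (0,4): δ = 62.53°  ·
  (1,2): δ = 145.59°  ·
  (1,3): δ = 110.61°  ·
  (1,4): δ = 5.98°  ✓
  (2,3): δ = 145.01°  ·
  (2,4): δ = 40.39°  ·
  (3,4): δ = 75.37°  ·
antipodal pairs: 1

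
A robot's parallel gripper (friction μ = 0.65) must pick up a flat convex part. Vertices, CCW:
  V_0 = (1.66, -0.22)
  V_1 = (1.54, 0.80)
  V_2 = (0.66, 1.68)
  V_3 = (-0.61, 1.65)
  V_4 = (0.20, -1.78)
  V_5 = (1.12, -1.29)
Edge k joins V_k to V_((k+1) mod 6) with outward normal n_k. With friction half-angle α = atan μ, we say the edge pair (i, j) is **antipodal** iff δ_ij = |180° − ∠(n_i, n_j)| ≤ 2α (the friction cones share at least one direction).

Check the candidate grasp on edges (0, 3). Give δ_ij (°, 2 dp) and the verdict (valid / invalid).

α = atan 0.65 = 33.02°;  2α = 66.05°
edge 0: e_0 = (-0.12, +1.02);  n_0 = (+0.9932, +0.1168)
edge 3: e_3 = (+0.81, -3.43);  n_3 = (-0.9732, -0.2298)
∠(n_0, n_3) = 173.42°
δ = |180° − 173.42°| = 6.58°
6.58° ≤ 2α = 66.05°  →  valid

δ = 6.58°, valid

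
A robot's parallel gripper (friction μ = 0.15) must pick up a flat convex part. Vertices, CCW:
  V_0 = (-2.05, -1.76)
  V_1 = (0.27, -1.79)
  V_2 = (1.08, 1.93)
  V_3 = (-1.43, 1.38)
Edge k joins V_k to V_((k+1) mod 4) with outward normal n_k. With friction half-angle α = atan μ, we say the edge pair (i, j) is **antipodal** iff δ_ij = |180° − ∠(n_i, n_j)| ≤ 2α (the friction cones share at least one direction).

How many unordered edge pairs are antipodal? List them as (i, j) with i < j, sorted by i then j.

count = 2; pairs: (0,2), (1,3)

α = atan 0.15 = 8.53°;  2α = 17.06°
n_0 = (-0.0129, -0.9999)
n_1 = (+0.9771, -0.2128)
n_2 = (-0.2140, +0.9768)
n_3 = (-0.9811, +0.1937)
  (0,1): δ = 101.54°  ·
  (0,2): δ = 13.10°  ✓
  (0,3): δ = 79.57°  ·
  (1,2): δ = 65.36°  ·
  (1,3): δ = 1.11°  ✓
  (2,3): δ = 113.53°  ·
antipodal pairs: 2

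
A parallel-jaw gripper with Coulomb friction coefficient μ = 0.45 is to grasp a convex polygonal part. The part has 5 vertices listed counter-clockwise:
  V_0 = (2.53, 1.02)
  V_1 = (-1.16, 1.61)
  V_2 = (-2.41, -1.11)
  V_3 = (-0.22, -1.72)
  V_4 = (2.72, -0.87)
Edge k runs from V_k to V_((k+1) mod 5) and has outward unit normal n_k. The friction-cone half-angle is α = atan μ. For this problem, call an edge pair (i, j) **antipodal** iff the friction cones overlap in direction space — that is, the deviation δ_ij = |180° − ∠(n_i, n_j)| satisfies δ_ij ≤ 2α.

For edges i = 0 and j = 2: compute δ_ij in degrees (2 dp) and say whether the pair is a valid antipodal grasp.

δ = 6.48°, valid

α = atan 0.45 = 24.23°;  2α = 48.46°
edge 0: e_0 = (-3.69, +0.59);  n_0 = (+0.1579, +0.9875)
edge 2: e_2 = (+2.19, -0.61);  n_2 = (-0.2683, -0.9633)
∠(n_0, n_2) = 173.52°
δ = |180° − 173.52°| = 6.48°
6.48° ≤ 2α = 48.46°  →  valid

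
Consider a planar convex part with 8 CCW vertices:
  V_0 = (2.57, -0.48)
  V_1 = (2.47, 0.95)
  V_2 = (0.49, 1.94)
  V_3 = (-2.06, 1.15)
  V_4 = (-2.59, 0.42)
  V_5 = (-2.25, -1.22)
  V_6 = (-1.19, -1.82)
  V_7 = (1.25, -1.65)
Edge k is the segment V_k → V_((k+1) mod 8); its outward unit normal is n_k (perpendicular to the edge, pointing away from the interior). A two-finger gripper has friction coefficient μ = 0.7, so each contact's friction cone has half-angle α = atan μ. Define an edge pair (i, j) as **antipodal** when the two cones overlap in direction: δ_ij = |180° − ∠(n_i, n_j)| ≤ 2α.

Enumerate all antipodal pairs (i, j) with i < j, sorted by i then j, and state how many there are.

count = 13; pairs: (0,3), (0,4), (0,5), (1,4), (1,5), (1,6), (1,7), (2,5), (2,6), (2,7), (3,6), (3,7), (4,7)

α = atan 0.7 = 34.99°;  2α = 69.98°
n_0 = (+0.9976, +0.0698)
n_1 = (+0.4472, +0.8944)
n_2 = (-0.2959, +0.9552)
n_3 = (-0.8092, +0.5875)
n_4 = (-0.9792, -0.2030)
n_5 = (-0.4926, -0.8703)
n_6 = (+0.0695, -0.9976)
n_7 = (+0.6633, -0.7483)
  (0,1): δ = 120.57°  ·
  (0,2): δ = 76.79°  ·
  (0,3): δ = 39.98°  ✓
  (0,4): δ = 7.71°  ✓
  (0,5): δ = 56.49°  ✓
  (0,6): δ = 89.99°  ·
  (0,7): δ = 127.55°  ·
  (1,2): δ = 136.22°  ·
  (1,3): δ = 99.42°  ·
  (1,4): δ = 51.72°  ✓
  (1,5): δ = 2.95°  ✓
  (1,6): δ = 30.55°  ✓
  (1,7): δ = 68.12°  ✓
  (2,3): δ = 143.19°  ·
  (2,4): δ = 95.50°  ·
  (2,5): δ = 46.72°  ✓
  (2,6): δ = 13.23°  ✓
  (2,7): δ = 24.34°  ✓
  (3,4): δ = 132.31°  ·
  (3,5): δ = 83.53°  ·
  (3,6): δ = 50.03°  ✓
  (3,7): δ = 12.47°  ✓
  (4,5): δ = 131.22°  ·
  (4,6): δ = 97.73°  ·
  (4,7): δ = 60.16°  ✓
  (5,6): δ = 146.50°  ·
  (5,7): δ = 108.94°  ·
  (6,7): δ = 142.43°  ·
antipodal pairs: 13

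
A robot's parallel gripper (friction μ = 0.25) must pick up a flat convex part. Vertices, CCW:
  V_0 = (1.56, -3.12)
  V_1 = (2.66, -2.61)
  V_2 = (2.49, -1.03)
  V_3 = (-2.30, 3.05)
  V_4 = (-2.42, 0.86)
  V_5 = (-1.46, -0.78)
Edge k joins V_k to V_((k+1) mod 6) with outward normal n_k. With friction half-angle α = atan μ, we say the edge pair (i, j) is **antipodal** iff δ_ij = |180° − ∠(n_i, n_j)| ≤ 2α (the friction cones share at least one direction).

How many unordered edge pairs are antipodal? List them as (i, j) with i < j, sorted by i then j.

count = 4; pairs: (1,3), (1,4), (2,4), (2,5)

α = atan 0.25 = 14.04°;  2α = 28.07°
n_0 = (+0.4206, -0.9072)
n_1 = (+0.9943, +0.1070)
n_2 = (+0.6484, +0.7613)
n_3 = (-0.9985, +0.0547)
n_4 = (-0.8630, -0.5052)
n_5 = (-0.6125, -0.7905)
  (0,1): δ = 108.73°  ·
  (0,2): δ = 65.30°  ·
  (0,3): δ = 61.99°  ·
  (0,4): δ = 95.47°  ·
  (0,5): δ = 117.36°  ·
  (1,2): δ = 136.56°  ·
  (1,3): δ = 9.28°  ✓
  (1,4): δ = 24.20°  ✓
  (1,5): δ = 46.09°  ·
  (2,3): δ = 52.71°  ·
  (2,4): δ = 19.23°  ✓
  (2,5): δ = 2.65°  ✓
  (3,4): δ = 146.52°  ·
  (3,5): δ = 124.63°  ·
  (4,5): δ = 158.11°  ·
antipodal pairs: 4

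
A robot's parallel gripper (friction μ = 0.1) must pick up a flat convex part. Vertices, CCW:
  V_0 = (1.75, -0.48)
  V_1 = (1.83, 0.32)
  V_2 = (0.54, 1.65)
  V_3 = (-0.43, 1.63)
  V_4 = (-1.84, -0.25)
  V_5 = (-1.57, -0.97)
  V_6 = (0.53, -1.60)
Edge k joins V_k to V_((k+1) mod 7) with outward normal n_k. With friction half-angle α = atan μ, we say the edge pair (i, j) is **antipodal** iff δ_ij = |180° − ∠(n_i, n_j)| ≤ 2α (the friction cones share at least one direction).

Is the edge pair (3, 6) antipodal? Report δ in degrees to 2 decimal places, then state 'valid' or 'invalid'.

δ = 10.58°, valid

α = atan 0.1 = 5.71°;  2α = 11.42°
edge 3: e_3 = (-1.41, -1.88);  n_3 = (-0.8000, +0.6000)
edge 6: e_6 = (+1.22, +1.12);  n_6 = (+0.6763, -0.7367)
∠(n_3, n_6) = 169.42°
δ = |180° − 169.42°| = 10.58°
10.58° ≤ 2α = 11.42°  →  valid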